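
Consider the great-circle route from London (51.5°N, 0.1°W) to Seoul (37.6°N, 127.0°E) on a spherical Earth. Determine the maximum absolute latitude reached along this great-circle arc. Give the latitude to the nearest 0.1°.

The great circle lies in the plane with unit normal n̂ = (p₁ × p₂)/|p₁ × p₂|.
Here n̂_z ≈ +0.400; the vertex latitude is φ_max = arccos|n̂_z| ≈ 66.4°.
Check via Clairaut: cos φ_max = |cos φ₁| · sin C = cos(51.5°)·sin(40.0°) ≈ 0.400, again giving ≈ 66.4°.

≈ 66.4°N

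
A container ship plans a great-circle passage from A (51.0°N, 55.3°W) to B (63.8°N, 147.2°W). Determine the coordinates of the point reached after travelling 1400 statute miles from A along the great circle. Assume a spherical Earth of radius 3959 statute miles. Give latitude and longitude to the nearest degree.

≈ (64°N, 85°W)

Convert each endpoint to a unit vector on the sphere (x = cos φ cos λ, y = cos φ sin λ, z = sin φ).
The central angle between the endpoints is δ = arccos(p₁·p₂) ≈ 0.812 rad (46.5°). The total great-circle distance is δ·R ≈ 0.812 × 3959 ≈ 3214 mi, so the target fraction is f = 1400/3214 ≈ 0.436.
Interpolate at f ≈ 0.436 with slerp weights a = sin((1−f)δ)/sin δ ≈ 0.610, b = sin(fδ)/sin δ ≈ 0.477.
p = a·p₁ + b·p₂ ≈ (0.041, -0.430, 0.902); φ = arcsin(p_z) ≈ 64.43°, λ = atan2(p_y, p_x) ≈ -84.50°.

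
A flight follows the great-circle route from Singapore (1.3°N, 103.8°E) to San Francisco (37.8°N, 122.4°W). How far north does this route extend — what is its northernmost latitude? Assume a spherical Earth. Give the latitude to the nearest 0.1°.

The great circle lies in the plane with unit normal n̂ = (p₁ × p₂)/|p₁ × p₂|.
Here n̂_z ≈ +0.674; the vertex latitude is φ_max = arccos|n̂_z| ≈ 47.6°.
Check via Clairaut: cos φ_max = |cos φ₁| · sin C = cos(1.3°)·sin(42.4°) ≈ 0.674, again giving ≈ 47.6°.

≈ 47.6°N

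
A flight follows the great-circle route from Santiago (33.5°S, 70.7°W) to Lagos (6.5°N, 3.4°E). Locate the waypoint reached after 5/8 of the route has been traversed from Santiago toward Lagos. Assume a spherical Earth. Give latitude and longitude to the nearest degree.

≈ 11°S, 21°W

From cos δ = sin φ₁ sin φ₂ + cos φ₁ cos φ₂ cos Δλ, the central angle is δ ≈ 1.406 rad (80.5°).
Interpolate at f = 5/8 with slerp weights a = sin((1−f)δ)/sin δ ≈ 0.510, b = sin(fδ)/sin δ ≈ 0.780.
p = a·p₁ + b·p₂ ≈ (0.915, -0.355, -0.193); φ = arcsin(p_z) ≈ -11.14°, λ = atan2(p_y, p_x) ≈ -21.23°.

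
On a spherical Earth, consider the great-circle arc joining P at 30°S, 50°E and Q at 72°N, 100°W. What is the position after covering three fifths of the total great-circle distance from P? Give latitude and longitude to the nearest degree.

≈ 49°N, 31°E

Write both endpoints as unit vectors p₁, p₂ with components (cos φ cos λ, cos φ sin λ, sin φ).
The central angle between the endpoints is δ = arccos(p₁·p₂) ≈ 2.356 rad (135.0°).
Interpolate at f = 3/5 with slerp weights a = sin((1−f)δ)/sin δ ≈ 1.145, b = sin(fδ)/sin δ ≈ 1.397.
p = a·p₁ + b·p₂ ≈ (0.562, 0.334, 0.757); φ = arcsin(p_z) ≈ 49.16°, λ = atan2(p_y, p_x) ≈ 30.72°.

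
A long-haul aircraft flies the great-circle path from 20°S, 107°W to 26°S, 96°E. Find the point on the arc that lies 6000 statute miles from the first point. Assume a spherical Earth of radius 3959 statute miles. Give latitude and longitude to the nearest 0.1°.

The haversine formula gives a central angle δ ≈ 2.249 rad (128.9°) between the endpoints. The total great-circle distance is δ·R ≈ 2.249 × 3959 ≈ 8904 mi, so the target fraction is f = 6000/8904 ≈ 0.674.
Interpolate at f ≈ 0.674 with slerp weights a = sin((1−f)δ)/sin δ ≈ 0.860, b = sin(fδ)/sin δ ≈ 1.282.
p = a·p₁ + b·p₂ ≈ (-0.357, 0.374, -0.856); φ = arcsin(p_z) ≈ -58.90°, λ = atan2(p_y, p_x) ≈ 133.69°.

≈ 58.9°S, 133.7°E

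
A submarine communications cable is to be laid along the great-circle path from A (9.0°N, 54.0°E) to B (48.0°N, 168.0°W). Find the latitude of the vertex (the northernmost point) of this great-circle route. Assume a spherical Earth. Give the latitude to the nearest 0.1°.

≈ 61.5°N

The great circle lies in the plane with unit normal n̂ = (p₁ × p₂)/|p₁ × p₂|.
Here n̂_z ≈ +0.477; the vertex latitude is φ_max = arccos|n̂_z| ≈ 61.5°.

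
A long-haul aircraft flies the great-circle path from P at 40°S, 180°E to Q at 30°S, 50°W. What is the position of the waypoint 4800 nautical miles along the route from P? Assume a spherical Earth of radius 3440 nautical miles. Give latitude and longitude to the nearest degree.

From cos δ = sin φ₁ sin φ₂ + cos φ₁ cos φ₂ cos Δλ, the central angle is δ ≈ 1.676 rad (96.0°). The total great-circle distance is δ·R ≈ 1.676 × 3440 ≈ 5766 nmi, so the target fraction is f = 4800/5766 ≈ 0.833.
Interpolate at f ≈ 0.833 with slerp weights a = sin((1−f)δ)/sin δ ≈ 0.279, b = sin(fδ)/sin δ ≈ 0.990.
p = a·p₁ + b·p₂ ≈ (0.338, -0.657, -0.674); φ = arcsin(p_z) ≈ -42.39°, λ = atan2(p_y, p_x) ≈ -62.79°.

≈ 42°S, 63°W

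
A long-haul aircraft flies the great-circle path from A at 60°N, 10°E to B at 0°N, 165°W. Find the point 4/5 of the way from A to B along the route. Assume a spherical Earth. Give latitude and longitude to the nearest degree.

≈ 24°N, 164°W

The haversine formula gives a central angle δ ≈ 2.092 rad (119.9°) between the endpoints.
Interpolate at f = 4/5 with slerp weights a = sin((1−f)δ)/sin δ ≈ 0.469, b = sin(fδ)/sin δ ≈ 1.147.
p = a·p₁ + b·p₂ ≈ (-0.877, -0.256, 0.406); φ = arcsin(p_z) ≈ 23.94°, λ = atan2(p_y, p_x) ≈ -163.72°.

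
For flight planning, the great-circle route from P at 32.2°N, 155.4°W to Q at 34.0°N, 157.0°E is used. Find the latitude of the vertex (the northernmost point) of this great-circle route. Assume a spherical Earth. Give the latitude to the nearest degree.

The great circle lies in the plane with unit normal n̂ = (p₁ × p₂)/|p₁ × p₂|.
Here n̂_z ≈ -0.814; the vertex latitude is φ_max = arccos|n̂_z| ≈ 35.6°.
Check via Clairaut: cos φ_max = |cos φ₁| · sin C = cos(32.2°)·sin(74.0°) ≈ 0.814, again giving ≈ 35.6°.

≈ 36°N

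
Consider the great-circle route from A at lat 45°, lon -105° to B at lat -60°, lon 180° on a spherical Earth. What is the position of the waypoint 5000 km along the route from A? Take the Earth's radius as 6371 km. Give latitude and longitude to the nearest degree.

≈ lat 5°, lon -129°

Write both endpoints as unit vectors p₁, p₂ with components (cos φ cos λ, cos φ sin λ, sin φ).
The central angle between the endpoints is δ = arccos(p₁·p₂) ≈ 2.119 rad (121.4°). The total great-circle distance is δ·R ≈ 2.119 × 6371 ≈ 13498 km, so the target fraction is f = 5000/13498 ≈ 0.370.
Interpolate at f ≈ 0.370 with slerp weights a = sin((1−f)δ)/sin δ ≈ 1.139, b = sin(fδ)/sin δ ≈ 0.828.
p = a·p₁ + b·p₂ ≈ (-0.622, -0.778, 0.088); φ = arcsin(p_z) ≈ 5.06°, λ = atan2(p_y, p_x) ≈ -128.67°.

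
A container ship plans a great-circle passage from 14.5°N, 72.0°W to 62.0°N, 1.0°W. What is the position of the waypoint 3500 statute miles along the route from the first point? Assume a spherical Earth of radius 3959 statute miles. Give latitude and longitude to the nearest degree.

≈ 55°N, 32°W

Convert each endpoint to a unit vector on the sphere (x = cos φ cos λ, y = cos φ sin λ, z = sin φ).
The central angle between the endpoints is δ = arccos(p₁·p₂) ≈ 1.193 rad (68.3°). The total great-circle distance is δ·R ≈ 1.193 × 3959 ≈ 4722 mi, so the target fraction is f = 3500/4722 ≈ 0.741.
Interpolate at f ≈ 0.741 with slerp weights a = sin((1−f)δ)/sin δ ≈ 0.327, b = sin(fδ)/sin δ ≈ 0.832.
p = a·p₁ + b·p₂ ≈ (0.488, -0.308, 0.817); φ = arcsin(p_z) ≈ 54.74°, λ = atan2(p_y, p_x) ≈ -32.23°.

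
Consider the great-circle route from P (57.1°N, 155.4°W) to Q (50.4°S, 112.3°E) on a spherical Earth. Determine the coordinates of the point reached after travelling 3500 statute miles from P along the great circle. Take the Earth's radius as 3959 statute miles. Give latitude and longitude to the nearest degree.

Write both endpoints as unit vectors p₁, p₂ with components (cos φ cos λ, cos φ sin λ, sin φ).
The central angle between the endpoints is δ = arccos(p₁·p₂) ≈ 2.293 rad (131.4°). The total great-circle distance is δ·R ≈ 2.293 × 3959 ≈ 9077 mi, so the target fraction is f = 3500/9077 ≈ 0.386.
Interpolate at f ≈ 0.386 with slerp weights a = sin((1−f)δ)/sin δ ≈ 1.315, b = sin(fδ)/sin δ ≈ 1.030.
p = a·p₁ + b·p₂ ≈ (-0.899, 0.310, 0.310); φ = arcsin(p_z) ≈ 18.07°, λ = atan2(p_y, p_x) ≈ 160.95°.

≈ (18°N, 161°E)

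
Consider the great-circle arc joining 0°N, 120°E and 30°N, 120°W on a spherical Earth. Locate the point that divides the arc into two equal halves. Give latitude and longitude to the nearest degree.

≈ 28°N, 173°E

Write both endpoints as unit vectors p₁, p₂ with components (cos φ cos λ, cos φ sin λ, sin φ).
The central angle between the endpoints is δ = arccos(p₁·p₂) ≈ 2.019 rad (115.7°).
Interpolate at f = 1/2 with slerp weights a = sin((1−f)δ)/sin δ ≈ 0.939, b = sin(fδ)/sin δ ≈ 0.939.
p = a·p₁ + b·p₂ ≈ (-0.876, 0.109, 0.470); φ = arcsin(p_z) ≈ 28.00°, λ = atan2(p_y, p_x) ≈ 172.91°.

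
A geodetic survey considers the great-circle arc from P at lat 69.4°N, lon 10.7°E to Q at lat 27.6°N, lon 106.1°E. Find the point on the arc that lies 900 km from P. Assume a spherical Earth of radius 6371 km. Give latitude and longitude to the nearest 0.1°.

Convert each endpoint to a unit vector on the sphere (x = cos φ cos λ, y = cos φ sin λ, z = sin φ).
The central angle between the endpoints is δ = arccos(p₁·p₂) ≈ 1.155 rad (66.2°). The total great-circle distance is δ·R ≈ 1.155 × 6371 ≈ 7356 km, so the target fraction is f = 900/7356 ≈ 0.122.
Interpolate at f ≈ 0.122 with slerp weights a = sin((1−f)δ)/sin δ ≈ 0.928, b = sin(fδ)/sin δ ≈ 0.154.
p = a·p₁ + b·p₂ ≈ (0.283, 0.192, 0.940); φ = arcsin(p_z) ≈ 70.02°, λ = atan2(p_y, p_x) ≈ 34.12°.

≈ lat 70.0°N, lon 34.1°E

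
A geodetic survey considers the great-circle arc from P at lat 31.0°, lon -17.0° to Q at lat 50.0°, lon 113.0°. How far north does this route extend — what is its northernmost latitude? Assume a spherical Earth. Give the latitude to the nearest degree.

The great circle lies in the plane with unit normal n̂ = (p₁ × p₂)/|p₁ × p₂|.
Here n̂_z ≈ +0.422; the vertex latitude is φ_max = arccos|n̂_z| ≈ 65.0°.
Check via Clairaut: cos φ_max = |cos φ₁| · sin C = cos(31.0°)·sin(29.5°) ≈ 0.422, again giving ≈ 65.0°.

≈ 65°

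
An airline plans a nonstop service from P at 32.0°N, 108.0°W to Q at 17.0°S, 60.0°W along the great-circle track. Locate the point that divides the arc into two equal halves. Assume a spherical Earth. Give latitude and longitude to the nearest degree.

≈ 8°N, 82°W

Convert each endpoint to a unit vector on the sphere (x = cos φ cos λ, y = cos φ sin λ, z = sin φ).
The central angle between the endpoints is δ = arccos(p₁·p₂) ≈ 1.173 rad (67.2°).
Interpolate at f = 1/2 with slerp weights a = sin((1−f)δ)/sin δ ≈ 0.600, b = sin(fδ)/sin δ ≈ 0.600.
p = a·p₁ + b·p₂ ≈ (0.130, -0.981, 0.143); φ = arcsin(p_z) ≈ 8.20°, λ = atan2(p_y, p_x) ≈ -82.47°.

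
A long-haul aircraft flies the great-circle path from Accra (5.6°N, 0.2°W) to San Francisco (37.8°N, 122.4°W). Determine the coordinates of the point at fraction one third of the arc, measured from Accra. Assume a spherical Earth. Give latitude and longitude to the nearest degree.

≈ 30°N, 30°W

Write both endpoints as unit vectors p₁, p₂ with components (cos φ cos λ, cos φ sin λ, sin φ).
The central angle between the endpoints is δ = arccos(p₁·p₂) ≈ 1.938 rad (111.1°).
Interpolate at f = 1/3 with slerp weights a = sin((1−f)δ)/sin δ ≈ 1.030, b = sin(fδ)/sin δ ≈ 0.645.
p = a·p₁ + b·p₂ ≈ (0.752, -0.434, 0.496); φ = arcsin(p_z) ≈ 29.73°, λ = atan2(p_y, p_x) ≈ -29.98°.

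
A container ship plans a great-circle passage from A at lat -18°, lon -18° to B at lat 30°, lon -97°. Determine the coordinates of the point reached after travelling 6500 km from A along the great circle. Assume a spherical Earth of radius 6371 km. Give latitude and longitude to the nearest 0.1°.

Convert each endpoint to a unit vector on the sphere (x = cos φ cos λ, y = cos φ sin λ, z = sin φ).
The central angle between the endpoints is δ = arccos(p₁·p₂) ≈ 1.568 rad (89.8°). The total great-circle distance is δ·R ≈ 1.568 × 6371 ≈ 9991 km, so the target fraction is f = 6500/9991 ≈ 0.651.
Interpolate at f ≈ 0.651 with slerp weights a = sin((1−f)δ)/sin δ ≈ 0.521, b = sin(fδ)/sin δ ≈ 0.852.
p = a·p₁ + b·p₂ ≈ (0.381, -0.886, 0.265); φ = arcsin(p_z) ≈ 15.38°, λ = atan2(p_y, p_x) ≈ -66.71°.

≈ lat 15.4°, lon -66.7°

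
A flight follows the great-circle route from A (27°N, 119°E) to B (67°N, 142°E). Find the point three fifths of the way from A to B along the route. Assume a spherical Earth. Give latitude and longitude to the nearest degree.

Write both endpoints as unit vectors p₁, p₂ with components (cos φ cos λ, cos φ sin λ, sin φ).
The central angle between the endpoints is δ = arccos(p₁·p₂) ≈ 0.740 rad (42.4°).
Interpolate at f = 3/5 with slerp weights a = sin((1−f)δ)/sin δ ≈ 0.433, b = sin(fδ)/sin δ ≈ 0.637.
p = a·p₁ + b·p₂ ≈ (-0.383, 0.490, 0.783); φ = arcsin(p_z) ≈ 51.52°, λ = atan2(p_y, p_x) ≈ 127.99°.

≈ (52°N, 128°E)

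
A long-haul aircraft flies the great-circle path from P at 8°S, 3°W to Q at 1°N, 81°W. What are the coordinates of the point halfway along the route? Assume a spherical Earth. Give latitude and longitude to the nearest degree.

Convert each endpoint to a unit vector on the sphere (x = cos φ cos λ, y = cos φ sin λ, z = sin φ).
The central angle between the endpoints is δ = arccos(p₁·p₂) ≈ 1.366 rad (78.3°).
Interpolate at f = 1/2 with slerp weights a = sin((1−f)δ)/sin δ ≈ 0.645, b = sin(fδ)/sin δ ≈ 0.645.
p = a·p₁ + b·p₂ ≈ (0.738, -0.670, -0.078); φ = arcsin(p_z) ≈ -4.50°, λ = atan2(p_y, p_x) ≈ -42.22°.

≈ 4°S, 42°W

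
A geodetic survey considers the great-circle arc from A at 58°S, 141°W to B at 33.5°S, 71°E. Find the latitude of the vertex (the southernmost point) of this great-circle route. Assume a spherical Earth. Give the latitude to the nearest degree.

≈ 76°S

The great circle lies in the plane with unit normal n̂ = (p₁ × p₂)/|p₁ × p₂|.
Here n̂_z ≈ -0.235; the vertex latitude is φ_max = arccos|n̂_z| ≈ 76.4°.
Check via Clairaut: cos φ_max = |cos φ₁| · sin C = cos(58.0°)·sin(153.7°) ≈ 0.235, again giving ≈ 76.4°.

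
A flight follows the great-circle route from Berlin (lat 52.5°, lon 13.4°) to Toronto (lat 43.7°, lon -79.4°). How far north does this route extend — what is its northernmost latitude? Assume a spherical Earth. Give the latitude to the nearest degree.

≈ 59°

The great circle lies in the plane with unit normal n̂ = (p₁ × p₂)/|p₁ × p₂|.
Here n̂_z ≈ -0.517; the vertex latitude is φ_max = arccos|n̂_z| ≈ 58.9°.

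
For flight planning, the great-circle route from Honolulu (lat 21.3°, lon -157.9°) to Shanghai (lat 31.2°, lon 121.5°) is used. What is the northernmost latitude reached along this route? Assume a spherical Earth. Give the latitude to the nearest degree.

≈ 34°

The great circle lies in the plane with unit normal n̂ = (p₁ × p₂)/|p₁ × p₂|.
Here n̂_z ≈ -0.829; the vertex latitude is φ_max = arccos|n̂_z| ≈ 34.0°.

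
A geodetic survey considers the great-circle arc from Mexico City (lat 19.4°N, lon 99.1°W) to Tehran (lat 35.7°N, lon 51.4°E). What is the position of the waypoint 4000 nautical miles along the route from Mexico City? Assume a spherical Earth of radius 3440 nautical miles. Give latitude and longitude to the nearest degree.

≈ lat 65°N, lon 23°W

The haversine formula gives a central angle δ ≈ 2.063 rad (118.2°) between the endpoints. The total great-circle distance is δ·R ≈ 2.063 × 3440 ≈ 7098 nmi, so the target fraction is f = 4000/7098 ≈ 0.564.
Interpolate at f ≈ 0.564 with slerp weights a = sin((1−f)δ)/sin δ ≈ 0.889, b = sin(fδ)/sin δ ≈ 1.042.
p = a·p₁ + b·p₂ ≈ (0.395, -0.167, 0.903); φ = arcsin(p_z) ≈ 64.59°, λ = atan2(p_y, p_x) ≈ -22.93°.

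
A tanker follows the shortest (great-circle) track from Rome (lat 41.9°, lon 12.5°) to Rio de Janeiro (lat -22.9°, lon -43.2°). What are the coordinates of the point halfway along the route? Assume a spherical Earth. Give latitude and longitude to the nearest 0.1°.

≈ lat 10.7°, lon -18.6°

Convert each endpoint to a unit vector on the sphere (x = cos φ cos λ, y = cos φ sin λ, z = sin φ).
The central angle between the endpoints is δ = arccos(p₁·p₂) ≈ 1.444 rad (82.7°).
Interpolate at f = 1/2 with slerp weights a = sin((1−f)δ)/sin δ ≈ 0.666, b = sin(fδ)/sin δ ≈ 0.666.
p = a·p₁ + b·p₂ ≈ (0.931, -0.313, 0.186); φ = arcsin(p_z) ≈ 10.70°, λ = atan2(p_y, p_x) ≈ -18.56°.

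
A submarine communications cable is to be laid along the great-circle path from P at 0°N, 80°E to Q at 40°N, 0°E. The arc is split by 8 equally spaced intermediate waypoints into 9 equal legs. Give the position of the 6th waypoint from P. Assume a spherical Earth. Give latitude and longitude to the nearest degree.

Write both endpoints as unit vectors p₁, p₂ with components (cos φ cos λ, cos φ sin λ, sin φ).
The central angle between the endpoints is δ = arccos(p₁·p₂) ≈ 1.437 rad (82.4°).
Interpolate at f = 6/9 with slerp weights a = sin((1−f)δ)/sin δ ≈ 0.465, b = sin(fδ)/sin δ ≈ 0.826.
p = a·p₁ + b·p₂ ≈ (0.713, 0.458, 0.531); φ = arcsin(p_z) ≈ 32.05°, λ = atan2(p_y, p_x) ≈ 32.71°.

≈ 32°N, 33°E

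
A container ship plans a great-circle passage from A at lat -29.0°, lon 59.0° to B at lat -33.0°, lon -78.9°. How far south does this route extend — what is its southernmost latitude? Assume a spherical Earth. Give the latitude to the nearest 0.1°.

The great circle lies in the plane with unit normal n̂ = (p₁ × p₂)/|p₁ × p₂|.
Here n̂_z ≈ -0.512; the vertex latitude is φ_max = arccos|n̂_z| ≈ 59.2°.

≈ -59.2°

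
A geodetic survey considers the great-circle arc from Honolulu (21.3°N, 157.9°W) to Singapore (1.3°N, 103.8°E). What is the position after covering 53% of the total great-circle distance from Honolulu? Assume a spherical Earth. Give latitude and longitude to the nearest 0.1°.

≈ 16.3°N, 147.7°E

Write both endpoints as unit vectors p₁, p₂ with components (cos φ cos λ, cos φ sin λ, sin φ).
The central angle between the endpoints is δ = arccos(p₁·p₂) ≈ 1.697 rad (97.3°).
Interpolate at f = 0.53 with slerp weights a = sin((1−f)δ)/sin δ ≈ 0.722, b = sin(fδ)/sin δ ≈ 0.789.
p = a·p₁ + b·p₂ ≈ (-0.811, 0.513, 0.280); φ = arcsin(p_z) ≈ 16.26°, λ = atan2(p_y, p_x) ≈ 147.66°.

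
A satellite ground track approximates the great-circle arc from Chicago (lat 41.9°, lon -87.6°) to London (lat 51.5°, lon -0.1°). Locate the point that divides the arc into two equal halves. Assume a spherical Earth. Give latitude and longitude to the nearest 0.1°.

≈ lat 55.7°, lon -48.7°

The haversine formula gives a central angle δ ≈ 0.997 rad (57.1°) between the endpoints.
Interpolate at f = 1/2 with slerp weights a = sin((1−f)δ)/sin δ ≈ 0.569, b = sin(fδ)/sin δ ≈ 0.569.
p = a·p₁ + b·p₂ ≈ (0.372, -0.424, 0.826); φ = arcsin(p_z) ≈ 55.66°, λ = atan2(p_y, p_x) ≈ -48.73°.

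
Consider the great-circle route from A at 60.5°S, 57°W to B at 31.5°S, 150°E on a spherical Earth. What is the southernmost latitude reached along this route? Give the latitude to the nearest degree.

The great circle lies in the plane with unit normal n̂ = (p₁ × p₂)/|p₁ × p₂|.
Here n̂_z ≈ -0.191; the vertex latitude is φ_max = arccos|n̂_z| ≈ 79.0°.
Check via Clairaut: cos φ_max = |cos φ₁| · sin C = cos(60.5°)·sin(157.1°) ≈ 0.191, again giving ≈ 79.0°.

≈ 79°S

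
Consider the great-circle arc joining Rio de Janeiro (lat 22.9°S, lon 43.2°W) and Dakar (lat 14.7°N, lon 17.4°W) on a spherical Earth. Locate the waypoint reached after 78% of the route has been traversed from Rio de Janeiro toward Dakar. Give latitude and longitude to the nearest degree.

Write both endpoints as unit vectors p₁, p₂ with components (cos φ cos λ, cos φ sin λ, sin φ).
The central angle between the endpoints is δ = arccos(p₁·p₂) ≈ 0.791 rad (45.3°).
Interpolate at f = 0.78 with slerp weights a = sin((1−f)δ)/sin δ ≈ 0.243, b = sin(fδ)/sin δ ≈ 0.814.
p = a·p₁ + b·p₂ ≈ (0.914, -0.389, 0.112); φ = arcsin(p_z) ≈ 6.41°, λ = atan2(p_y, p_x) ≈ -23.04°.

≈ lat 6°N, lon 23°W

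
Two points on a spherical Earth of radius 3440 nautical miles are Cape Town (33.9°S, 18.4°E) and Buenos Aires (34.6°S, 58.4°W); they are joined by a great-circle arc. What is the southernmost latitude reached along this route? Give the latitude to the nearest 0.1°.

The great circle lies in the plane with unit normal n̂ = (p₁ × p₂)/|p₁ × p₂|.
Here n̂_z ≈ -0.755; the vertex latitude is φ_max = arccos|n̂_z| ≈ 41.0°.

≈ 41.0°S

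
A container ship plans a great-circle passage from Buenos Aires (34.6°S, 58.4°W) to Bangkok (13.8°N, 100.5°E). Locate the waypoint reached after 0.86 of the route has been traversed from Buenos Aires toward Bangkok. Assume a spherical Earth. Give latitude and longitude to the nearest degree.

From cos δ = sin φ₁ sin φ₂ + cos φ₁ cos φ₂ cos Δλ, the central angle is δ ≈ 2.649 rad (151.8°).
Interpolate at f = 0.86 with slerp weights a = sin((1−f)δ)/sin δ ≈ 0.767, b = sin(fδ)/sin δ ≈ 1.608.
p = a·p₁ + b·p₂ ≈ (0.046, 0.998, -0.052); φ = arcsin(p_z) ≈ -2.98°, λ = atan2(p_y, p_x) ≈ 87.35°.

≈ (3°S, 87°E)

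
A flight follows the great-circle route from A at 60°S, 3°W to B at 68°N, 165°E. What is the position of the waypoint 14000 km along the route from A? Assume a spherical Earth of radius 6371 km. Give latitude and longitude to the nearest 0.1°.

≈ 59.9°N, 46.4°E

Convert each endpoint to a unit vector on the sphere (x = cos φ cos λ, y = cos φ sin λ, z = sin φ).
The central angle between the endpoints is δ = arccos(p₁·p₂) ≈ 2.975 rad (170.5°). The total great-circle distance is δ·R ≈ 2.975 × 6371 ≈ 18954 km, so the target fraction is f = 14000/18954 ≈ 0.739.
Interpolate at f ≈ 0.739 with slerp weights a = sin((1−f)δ)/sin δ ≈ 4.234, b = sin(fδ)/sin δ ≈ 4.888.
p = a·p₁ + b·p₂ ≈ (0.345, 0.363, 0.865); φ = arcsin(p_z) ≈ 59.92°, λ = atan2(p_y, p_x) ≈ 46.43°.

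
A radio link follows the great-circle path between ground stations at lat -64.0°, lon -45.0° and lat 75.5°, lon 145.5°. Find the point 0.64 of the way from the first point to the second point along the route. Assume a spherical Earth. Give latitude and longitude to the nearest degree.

≈ lat 43°, lon -62°

Write both endpoints as unit vectors p₁, p₂ with components (cos φ cos λ, cos φ sin λ, sin φ).
The central angle between the endpoints is δ = arccos(p₁·p₂) ≈ 2.932 rad (168.0°).
Interpolate at f = 0.64 with slerp weights a = sin((1−f)δ)/sin δ ≈ 4.179, b = sin(fδ)/sin δ ≈ 4.581.
p = a·p₁ + b·p₂ ≈ (0.350, -0.646, 0.678); φ = arcsin(p_z) ≈ 42.71°, λ = atan2(p_y, p_x) ≈ -61.53°.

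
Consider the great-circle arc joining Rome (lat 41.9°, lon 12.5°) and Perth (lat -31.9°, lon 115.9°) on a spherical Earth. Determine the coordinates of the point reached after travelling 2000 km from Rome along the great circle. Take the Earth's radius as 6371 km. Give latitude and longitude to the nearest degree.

≈ lat 34°, lon 33°

Write both endpoints as unit vectors p₁, p₂ with components (cos φ cos λ, cos φ sin λ, sin φ).
The central angle between the endpoints is δ = arccos(p₁·p₂) ≈ 2.094 rad (120.0°). The total great-circle distance is δ·R ≈ 2.094 × 6371 ≈ 13339 km, so the target fraction is f = 2000/13339 ≈ 0.150.
Interpolate at f ≈ 0.150 with slerp weights a = sin((1−f)δ)/sin δ ≈ 1.129, b = sin(fδ)/sin δ ≈ 0.356.
p = a·p₁ + b·p₂ ≈ (0.688, 0.454, 0.566); φ = arcsin(p_z) ≈ 34.45°, λ = atan2(p_y, p_x) ≈ 33.41°.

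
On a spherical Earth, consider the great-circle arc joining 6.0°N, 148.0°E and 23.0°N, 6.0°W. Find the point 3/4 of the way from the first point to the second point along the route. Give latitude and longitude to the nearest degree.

≈ 44°N, 28°E

Convert each endpoint to a unit vector on the sphere (x = cos φ cos λ, y = cos φ sin λ, z = sin φ).
The central angle between the endpoints is δ = arccos(p₁·p₂) ≈ 2.469 rad (141.4°).
Interpolate at f = 3/4 with slerp weights a = sin((1−f)δ)/sin δ ≈ 0.928, b = sin(fδ)/sin δ ≈ 1.542.
p = a·p₁ + b·p₂ ≈ (0.628, 0.341, 0.699); φ = arcsin(p_z) ≈ 44.38°, λ = atan2(p_y, p_x) ≈ 28.49°.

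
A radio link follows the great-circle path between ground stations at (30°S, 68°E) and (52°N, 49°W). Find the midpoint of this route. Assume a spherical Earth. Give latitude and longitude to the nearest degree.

Convert each endpoint to a unit vector on the sphere (x = cos φ cos λ, y = cos φ sin λ, z = sin φ).
The central angle between the endpoints is δ = arccos(p₁·p₂) ≈ 2.260 rad (129.5°).
Interpolate at f = 1/2 with slerp weights a = sin((1−f)δ)/sin δ ≈ 1.172, b = sin(fδ)/sin δ ≈ 1.172.
p = a·p₁ + b·p₂ ≈ (0.854, 0.397, 0.338); φ = arcsin(p_z) ≈ 19.73°, λ = atan2(p_y, p_x) ≈ 24.92°.

≈ (20°N, 25°E)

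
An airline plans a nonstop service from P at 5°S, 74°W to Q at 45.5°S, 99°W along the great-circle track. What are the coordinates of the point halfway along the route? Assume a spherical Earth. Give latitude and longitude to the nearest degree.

≈ 26°S, 84°W

From cos δ = sin φ₁ sin φ₂ + cos φ₁ cos φ₂ cos Δλ, the central angle is δ ≈ 0.802 rad (46.0°).
Interpolate at f = 1/2 with slerp weights a = sin((1−f)δ)/sin δ ≈ 0.543, b = sin(fδ)/sin δ ≈ 0.543.
p = a·p₁ + b·p₂ ≈ (0.090, -0.896, -0.435); φ = arcsin(p_z) ≈ -25.77°, λ = atan2(p_y, p_x) ≈ -84.29°.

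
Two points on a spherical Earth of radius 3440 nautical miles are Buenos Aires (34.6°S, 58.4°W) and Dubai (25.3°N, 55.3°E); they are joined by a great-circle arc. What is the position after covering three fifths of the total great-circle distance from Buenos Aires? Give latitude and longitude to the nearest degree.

The haversine formula gives a central angle δ ≈ 2.143 rad (122.8°) between the endpoints.
Interpolate at f = 3/5 with slerp weights a = sin((1−f)δ)/sin δ ≈ 0.900, b = sin(fδ)/sin δ ≈ 1.142.
p = a·p₁ + b·p₂ ≈ (0.976, 0.218, -0.023); φ = arcsin(p_z) ≈ -1.31°, λ = atan2(p_y, p_x) ≈ 12.60°.

≈ 1°S, 13°E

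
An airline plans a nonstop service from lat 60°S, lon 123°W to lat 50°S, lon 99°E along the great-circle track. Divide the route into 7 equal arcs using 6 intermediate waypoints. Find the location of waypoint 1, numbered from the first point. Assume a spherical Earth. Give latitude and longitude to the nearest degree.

≈ lat 68°S, lon 135°W

Convert each endpoint to a unit vector on the sphere (x = cos φ cos λ, y = cos φ sin λ, z = sin φ).
The central angle between the endpoints is δ = arccos(p₁·p₂) ≈ 1.132 rad (64.9°).
Interpolate at f = 1/7 with slerp weights a = sin((1−f)δ)/sin δ ≈ 0.911, b = sin(fδ)/sin δ ≈ 0.178.
p = a·p₁ + b·p₂ ≈ (-0.266, -0.269, -0.926); φ = arcsin(p_z) ≈ -67.76°, λ = atan2(p_y, p_x) ≈ -134.66°.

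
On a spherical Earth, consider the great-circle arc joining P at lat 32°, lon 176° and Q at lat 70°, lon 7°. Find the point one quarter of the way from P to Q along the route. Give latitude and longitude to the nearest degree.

The haversine formula gives a central angle δ ≈ 1.356 rad (77.7°) between the endpoints.
Interpolate at f = 1/4 with slerp weights a = sin((1−f)δ)/sin δ ≈ 0.871, b = sin(fδ)/sin δ ≈ 0.340.
p = a·p₁ + b·p₂ ≈ (-0.621, 0.066, 0.781); φ = arcsin(p_z) ≈ 51.36°, λ = atan2(p_y, p_x) ≈ 173.96°.

≈ lat 51°, lon 174°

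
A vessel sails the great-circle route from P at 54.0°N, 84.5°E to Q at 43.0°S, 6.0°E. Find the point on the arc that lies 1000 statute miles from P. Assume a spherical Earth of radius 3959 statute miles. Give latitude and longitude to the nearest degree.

Write both endpoints as unit vectors p₁, p₂ with components (cos φ cos λ, cos φ sin λ, sin φ).
The central angle between the endpoints is δ = arccos(p₁·p₂) ≈ 2.056 rad (117.8°). The total great-circle distance is δ·R ≈ 2.056 × 3959 ≈ 8138 mi, so the target fraction is f = 1000/8138 ≈ 0.123.
Interpolate at f ≈ 0.123 with slerp weights a = sin((1−f)δ)/sin δ ≈ 1.100, b = sin(fδ)/sin δ ≈ 0.282.
p = a·p₁ + b·p₂ ≈ (0.267, 0.665, 0.697); φ = arcsin(p_z) ≈ 44.20°, λ = atan2(p_y, p_x) ≈ 68.10°.

≈ 44°N, 68°E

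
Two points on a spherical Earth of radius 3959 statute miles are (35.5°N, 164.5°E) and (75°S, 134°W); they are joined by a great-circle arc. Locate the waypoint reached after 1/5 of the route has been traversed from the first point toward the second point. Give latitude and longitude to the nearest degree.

From cos δ = sin φ₁ sin φ₂ + cos φ₁ cos φ₂ cos Δλ, the central angle is δ ≈ 2.049 rad (117.4°).
Interpolate at f = 1/5 with slerp weights a = sin((1−f)δ)/sin δ ≈ 1.124, b = sin(fδ)/sin δ ≈ 0.449.
p = a·p₁ + b·p₂ ≈ (-0.962, 0.161, 0.219); φ = arcsin(p_z) ≈ 12.65°, λ = atan2(p_y, p_x) ≈ 170.51°.

≈ (13°N, 171°E)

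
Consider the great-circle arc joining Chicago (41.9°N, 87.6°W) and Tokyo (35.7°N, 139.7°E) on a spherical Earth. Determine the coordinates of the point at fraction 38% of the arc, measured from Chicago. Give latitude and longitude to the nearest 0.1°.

The haversine formula gives a central angle δ ≈ 1.591 rad (91.2°) between the endpoints.
Interpolate at f = 0.38 with slerp weights a = sin((1−f)δ)/sin δ ≈ 0.834, b = sin(fδ)/sin δ ≈ 0.569.
p = a·p₁ + b·p₂ ≈ (-0.326, -0.322, 0.889); φ = arcsin(p_z) ≈ 62.73°, λ = atan2(p_y, p_x) ≈ -135.39°.

≈ 62.7°N, 135.4°W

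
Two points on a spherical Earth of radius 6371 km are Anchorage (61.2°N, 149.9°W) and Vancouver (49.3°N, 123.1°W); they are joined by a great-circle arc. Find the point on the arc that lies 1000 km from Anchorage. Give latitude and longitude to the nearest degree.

Convert each endpoint to a unit vector on the sphere (x = cos φ cos λ, y = cos φ sin λ, z = sin φ).
The central angle between the endpoints is δ = arccos(p₁·p₂) ≈ 0.334 rad (19.1°). The total great-circle distance is δ·R ≈ 0.334 × 6371 ≈ 2127 km, so the target fraction is f = 1000/2127 ≈ 0.470.
Interpolate at f ≈ 0.470 with slerp weights a = sin((1−f)δ)/sin δ ≈ 0.537, b = sin(fδ)/sin δ ≈ 0.477.
p = a·p₁ + b·p₂ ≈ (-0.394, -0.390, 0.832); φ = arcsin(p_z) ≈ 56.33°, λ = atan2(p_y, p_x) ≈ -135.25°.

≈ 56°N, 135°W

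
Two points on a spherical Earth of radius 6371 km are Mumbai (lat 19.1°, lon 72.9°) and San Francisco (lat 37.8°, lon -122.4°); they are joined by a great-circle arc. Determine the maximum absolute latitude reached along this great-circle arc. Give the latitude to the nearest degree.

The great circle lies in the plane with unit normal n̂ = (p₁ × p₂)/|p₁ × p₂|.
Here n̂_z ≈ +0.231; the vertex latitude is φ_max = arccos|n̂_z| ≈ 76.7°.
Check via Clairaut: cos φ_max = |cos φ₁| · sin C = cos(19.1°)·sin(14.1°) ≈ 0.231, again giving ≈ 76.7°.

≈ 77°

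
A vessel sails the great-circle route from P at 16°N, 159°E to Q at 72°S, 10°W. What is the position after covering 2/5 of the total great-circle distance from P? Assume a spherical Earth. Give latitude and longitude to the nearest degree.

≈ 33°S, 155°E

Convert each endpoint to a unit vector on the sphere (x = cos φ cos λ, y = cos φ sin λ, z = sin φ).
The central angle between the endpoints is δ = arccos(p₁·p₂) ≈ 2.158 rad (123.6°).
Interpolate at f = 2/5 with slerp weights a = sin((1−f)δ)/sin δ ≈ 1.155, b = sin(fδ)/sin δ ≈ 0.913.
p = a·p₁ + b·p₂ ≈ (-0.759, 0.349, -0.549); φ = arcsin(p_z) ≈ -33.32°, λ = atan2(p_y, p_x) ≈ 155.31°.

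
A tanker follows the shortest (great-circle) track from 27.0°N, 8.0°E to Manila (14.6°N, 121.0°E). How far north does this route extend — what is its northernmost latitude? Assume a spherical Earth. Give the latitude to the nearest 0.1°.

≈ 35.5°N

The great circle lies in the plane with unit normal n̂ = (p₁ × p₂)/|p₁ × p₂|.
Here n̂_z ≈ +0.814; the vertex latitude is φ_max = arccos|n̂_z| ≈ 35.5°.
Check via Clairaut: cos φ_max = |cos φ₁| · sin C = cos(27.0°)·sin(66.0°) ≈ 0.814, again giving ≈ 35.5°.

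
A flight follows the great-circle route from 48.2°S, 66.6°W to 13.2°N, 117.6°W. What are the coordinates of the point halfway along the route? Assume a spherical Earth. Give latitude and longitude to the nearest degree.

Convert each endpoint to a unit vector on the sphere (x = cos φ cos λ, y = cos φ sin λ, z = sin φ).
The central angle between the endpoints is δ = arccos(p₁·p₂) ≈ 1.330 rad (76.2°).
Interpolate at f = 1/2 with slerp weights a = sin((1−f)δ)/sin δ ≈ 0.635, b = sin(fδ)/sin δ ≈ 0.635.
p = a·p₁ + b·p₂ ≈ (-0.118, -0.937, -0.329); φ = arcsin(p_z) ≈ -19.19°, λ = atan2(p_y, p_x) ≈ -97.20°.

≈ 19°S, 97°W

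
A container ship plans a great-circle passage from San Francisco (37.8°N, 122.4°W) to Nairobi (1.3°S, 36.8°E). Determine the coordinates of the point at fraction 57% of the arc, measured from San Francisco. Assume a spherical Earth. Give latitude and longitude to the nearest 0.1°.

From cos δ = sin φ₁ sin φ₂ + cos φ₁ cos φ₂ cos Δλ, the central angle is δ ≈ 2.422 rad (138.8°).
Interpolate at f = 0.57 with slerp weights a = sin((1−f)δ)/sin δ ≈ 1.310, b = sin(fδ)/sin δ ≈ 1.491.
p = a·p₁ + b·p₂ ≈ (0.639, 0.018, 0.769); φ = arcsin(p_z) ≈ 50.30°, λ = atan2(p_y, p_x) ≈ 1.66°.

≈ (50.3°N, 1.7°E)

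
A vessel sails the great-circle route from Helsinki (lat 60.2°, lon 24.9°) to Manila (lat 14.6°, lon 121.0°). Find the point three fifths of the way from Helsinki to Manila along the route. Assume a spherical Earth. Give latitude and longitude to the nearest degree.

Convert each endpoint to a unit vector on the sphere (x = cos φ cos λ, y = cos φ sin λ, z = sin φ).
The central angle between the endpoints is δ = arccos(p₁·p₂) ≈ 1.402 rad (80.3°).
Interpolate at f = 3/5 with slerp weights a = sin((1−f)δ)/sin δ ≈ 0.540, b = sin(fδ)/sin δ ≈ 0.756.
p = a·p₁ + b·p₂ ≈ (-0.134, 0.740, 0.659); φ = arcsin(p_z) ≈ 41.22°, λ = atan2(p_y, p_x) ≈ 100.24°.

≈ lat 41°, lon 100°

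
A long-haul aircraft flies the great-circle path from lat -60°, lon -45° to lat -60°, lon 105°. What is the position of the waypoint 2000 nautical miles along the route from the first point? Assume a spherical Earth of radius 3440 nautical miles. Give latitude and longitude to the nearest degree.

≈ lat -80°, lon 58°

The haversine formula gives a central angle δ ≈ 1.008 rad (57.8°) between the endpoints. The total great-circle distance is δ·R ≈ 1.008 × 3440 ≈ 3468 nmi, so the target fraction is f = 2000/3468 ≈ 0.577.
Interpolate at f ≈ 0.577 with slerp weights a = sin((1−f)δ)/sin δ ≈ 0.489, b = sin(fδ)/sin δ ≈ 0.649.
p = a·p₁ + b·p₂ ≈ (0.089, 0.141, -0.986); φ = arcsin(p_z) ≈ -80.42°, λ = atan2(p_y, p_x) ≈ 57.68°.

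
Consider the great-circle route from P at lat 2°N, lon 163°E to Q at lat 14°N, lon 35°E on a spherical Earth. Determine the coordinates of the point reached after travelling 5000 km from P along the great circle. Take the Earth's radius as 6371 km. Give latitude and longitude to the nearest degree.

Write both endpoints as unit vectors p₁, p₂ with components (cos φ cos λ, cos φ sin λ, sin φ).
The central angle between the endpoints is δ = arccos(p₁·p₂) ≈ 2.200 rad (126.1°). The total great-circle distance is δ·R ≈ 2.200 × 6371 ≈ 14017 km, so the target fraction is f = 5000/14017 ≈ 0.357.
Interpolate at f ≈ 0.357 with slerp weights a = sin((1−f)δ)/sin δ ≈ 1.222, b = sin(fδ)/sin δ ≈ 0.874.
p = a·p₁ + b·p₂ ≈ (-0.473, 0.844, 0.254); φ = arcsin(p_z) ≈ 14.72°, λ = atan2(p_y, p_x) ≈ 119.29°.

≈ lat 15°N, lon 119°E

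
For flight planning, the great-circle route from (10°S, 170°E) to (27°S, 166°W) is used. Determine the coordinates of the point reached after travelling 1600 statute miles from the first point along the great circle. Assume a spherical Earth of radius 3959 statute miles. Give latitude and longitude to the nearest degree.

≈ (24°S, 171°W)

Write both endpoints as unit vectors p₁, p₂ with components (cos φ cos λ, cos φ sin λ, sin φ).
The central angle between the endpoints is δ = arccos(p₁·p₂) ≈ 0.494 rad (28.3°). The total great-circle distance is δ·R ≈ 0.494 × 3959 ≈ 1956 mi, so the target fraction is f = 1600/1956 ≈ 0.818.
Interpolate at f ≈ 0.818 with slerp weights a = sin((1−f)δ)/sin δ ≈ 0.189, b = sin(fδ)/sin δ ≈ 0.829.
p = a·p₁ + b·p₂ ≈ (-0.901, -0.146, -0.409); φ = arcsin(p_z) ≈ -24.17°, λ = atan2(p_y, p_x) ≈ -170.77°.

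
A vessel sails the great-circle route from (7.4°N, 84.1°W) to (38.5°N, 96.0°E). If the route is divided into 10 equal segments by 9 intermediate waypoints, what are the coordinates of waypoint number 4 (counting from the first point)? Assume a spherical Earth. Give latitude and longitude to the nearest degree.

Convert each endpoint to a unit vector on the sphere (x = cos φ cos λ, y = cos φ sin λ, z = sin φ).
The central angle between the endpoints is δ = arccos(p₁·p₂) ≈ 2.340 rad (134.1°).
Interpolate at f = 4/10 with slerp weights a = sin((1−f)δ)/sin δ ≈ 1.373, b = sin(fδ)/sin δ ≈ 1.121.
p = a·p₁ + b·p₂ ≈ (0.048, -0.482, 0.875); φ = arcsin(p_z) ≈ 61.04°, λ = atan2(p_y, p_x) ≈ -84.28°.

≈ (61°N, 84°W)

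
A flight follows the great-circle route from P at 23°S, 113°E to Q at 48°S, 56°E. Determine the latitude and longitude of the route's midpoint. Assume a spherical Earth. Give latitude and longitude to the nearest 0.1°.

≈ 39.0°S, 89.4°E

Convert each endpoint to a unit vector on the sphere (x = cos φ cos λ, y = cos φ sin λ, z = sin φ).
The central angle between the endpoints is δ = arccos(p₁·p₂) ≈ 0.895 rad (51.3°).
Interpolate at f = 1/2 with slerp weights a = sin((1−f)δ)/sin δ ≈ 0.555, b = sin(fδ)/sin δ ≈ 0.555.
p = a·p₁ + b·p₂ ≈ (0.008, 0.778, -0.629); φ = arcsin(p_z) ≈ -38.96°, λ = atan2(p_y, p_x) ≈ 89.41°.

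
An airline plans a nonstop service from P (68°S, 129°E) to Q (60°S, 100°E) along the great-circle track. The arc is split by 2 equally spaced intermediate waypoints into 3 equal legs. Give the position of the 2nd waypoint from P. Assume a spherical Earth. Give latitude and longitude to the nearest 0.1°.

≈ (63.3°S, 107.8°E)

Convert each endpoint to a unit vector on the sphere (x = cos φ cos λ, y = cos φ sin λ, z = sin φ).
The central angle between the endpoints is δ = arccos(p₁·p₂) ≈ 0.258 rad (14.8°).
Interpolate at f = 2/3 with slerp weights a = sin((1−f)δ)/sin δ ≈ 0.337, b = sin(fδ)/sin δ ≈ 0.671.
p = a·p₁ + b·p₂ ≈ (-0.138, 0.428, -0.893); φ = arcsin(p_z) ≈ -63.26°, λ = atan2(p_y, p_x) ≈ 107.81°.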